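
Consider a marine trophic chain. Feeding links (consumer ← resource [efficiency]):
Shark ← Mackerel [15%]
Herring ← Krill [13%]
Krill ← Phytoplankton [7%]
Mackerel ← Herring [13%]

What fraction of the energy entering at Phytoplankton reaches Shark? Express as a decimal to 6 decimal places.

Product of link efficiencies: 0.07 × 0.13 × 0.13 × 0.15 = 0.00017745

0.000177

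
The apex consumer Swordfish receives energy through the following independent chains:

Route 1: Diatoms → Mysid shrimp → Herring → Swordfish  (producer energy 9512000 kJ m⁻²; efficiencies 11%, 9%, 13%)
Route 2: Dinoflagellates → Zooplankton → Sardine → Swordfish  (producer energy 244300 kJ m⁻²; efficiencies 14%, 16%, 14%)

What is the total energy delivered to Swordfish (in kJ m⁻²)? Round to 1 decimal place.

13008.1 kJ m⁻²

Route 1: 9512000 × 0.11 × 0.09 × 0.13 = 12241.944 kJ m⁻²
Route 2: 244300 × 0.14 × 0.16 × 0.14 = 766.1248 kJ m⁻²
Total at Swordfish: 12241.944 + 766.1248 = 13008.0688 kJ m⁻²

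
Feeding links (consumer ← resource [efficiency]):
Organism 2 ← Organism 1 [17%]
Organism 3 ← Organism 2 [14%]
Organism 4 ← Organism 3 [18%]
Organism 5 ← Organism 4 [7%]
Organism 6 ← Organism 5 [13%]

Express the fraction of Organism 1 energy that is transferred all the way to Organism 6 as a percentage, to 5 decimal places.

Product of link efficiencies: 0.17 × 0.14 × 0.18 × 0.07 × 0.13 = 0.0000389844
As a percentage: 0.0000389844 × 100 = 0.00390%

0.00390%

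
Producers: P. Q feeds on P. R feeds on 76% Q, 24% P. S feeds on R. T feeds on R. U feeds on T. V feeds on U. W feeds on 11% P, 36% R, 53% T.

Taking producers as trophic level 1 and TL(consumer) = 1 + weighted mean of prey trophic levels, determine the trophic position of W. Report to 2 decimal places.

4.10

Q: 1 + 1 = 2
R: 1 + (0.76×2 + 0.24×1) = 2.76
S: 1 + 2.76 = 3.76
T: 1 + 2.76 = 3.76
U: 1 + 3.76 = 4.76
V: 1 + 4.76 = 5.76
W: 1 + (0.11×1 + 0.36×2.76 + 0.53×3.76) = 4.0964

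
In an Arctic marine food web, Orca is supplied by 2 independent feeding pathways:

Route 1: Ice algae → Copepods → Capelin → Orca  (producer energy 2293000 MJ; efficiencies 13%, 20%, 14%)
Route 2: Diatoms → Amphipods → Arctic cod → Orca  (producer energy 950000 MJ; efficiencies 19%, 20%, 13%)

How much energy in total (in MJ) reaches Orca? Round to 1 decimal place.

Route 1: 2293000 × 0.13 × 0.2 × 0.14 = 8346.52 MJ
Route 2: 950000 × 0.19 × 0.2 × 0.13 = 4693 MJ
Total at Orca: 8346.52 + 4693 = 13039.52 MJ

13039.5 MJ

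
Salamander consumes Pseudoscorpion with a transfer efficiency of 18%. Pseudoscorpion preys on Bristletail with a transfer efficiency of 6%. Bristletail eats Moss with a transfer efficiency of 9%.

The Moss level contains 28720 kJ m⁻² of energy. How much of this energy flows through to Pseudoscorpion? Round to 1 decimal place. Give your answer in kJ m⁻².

Bristletail: 28720 × 0.09 = 2584.8 kJ m⁻²
Pseudoscorpion: 2584.8 × 0.06 = 155.088 kJ m⁻²

155.1 kJ m⁻²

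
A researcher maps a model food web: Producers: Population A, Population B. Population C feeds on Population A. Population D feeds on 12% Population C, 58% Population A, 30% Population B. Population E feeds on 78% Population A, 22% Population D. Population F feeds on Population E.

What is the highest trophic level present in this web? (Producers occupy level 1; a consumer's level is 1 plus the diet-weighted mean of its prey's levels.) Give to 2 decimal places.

3.25

Population C: 1 + 1 = 2
Population D: 1 + (0.12×2 + 0.58×1 + 0.3×1) = 2.12
Population E: 1 + (0.78×1 + 0.22×2.12) = 2.2464
Population F: 1 + 2.2464 = 3.2464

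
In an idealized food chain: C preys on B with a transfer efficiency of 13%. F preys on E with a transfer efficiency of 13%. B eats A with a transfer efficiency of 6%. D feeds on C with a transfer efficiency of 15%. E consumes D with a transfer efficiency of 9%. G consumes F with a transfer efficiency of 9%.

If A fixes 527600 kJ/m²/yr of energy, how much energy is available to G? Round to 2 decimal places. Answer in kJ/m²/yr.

0.65 kJ/m²/yr

B: 527600 × 0.06 = 31656 kJ/m²/yr
C: 31656 × 0.13 = 4115.28 kJ/m²/yr
D: 4115.28 × 0.15 = 617.292 kJ/m²/yr
E: 617.292 × 0.09 = 55.55628 kJ/m²/yr
F: 55.55628 × 0.13 = 7.2223164 kJ/m²/yr
G: 7.2223164 × 0.09 = 0.650008476 kJ/m²/yr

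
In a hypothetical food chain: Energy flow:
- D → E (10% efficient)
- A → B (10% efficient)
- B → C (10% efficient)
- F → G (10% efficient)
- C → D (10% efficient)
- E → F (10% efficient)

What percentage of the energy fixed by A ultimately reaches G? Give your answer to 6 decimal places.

Product of link efficiencies: 0.1 × 0.1 × 0.1 × 0.1 × 0.1 × 0.1 = 0.000001
As a percentage: 0.000001 × 100 = 0.000100%

0.000100%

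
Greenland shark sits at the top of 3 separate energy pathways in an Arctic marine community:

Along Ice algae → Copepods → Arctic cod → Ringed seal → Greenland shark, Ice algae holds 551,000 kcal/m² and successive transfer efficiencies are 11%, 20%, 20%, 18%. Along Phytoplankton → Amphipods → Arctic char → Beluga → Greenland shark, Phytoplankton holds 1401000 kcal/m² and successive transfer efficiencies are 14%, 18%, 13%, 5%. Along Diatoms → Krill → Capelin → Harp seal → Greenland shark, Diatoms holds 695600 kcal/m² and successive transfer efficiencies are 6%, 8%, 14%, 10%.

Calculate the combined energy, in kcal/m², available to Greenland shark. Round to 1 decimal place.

712.6 kcal/m²

Via Ice algae: 551000 × 0.11 × 0.2 × 0.2 × 0.18 = 436.392 kcal/m²
Via Phytoplankton: 1401000 × 0.14 × 0.18 × 0.13 × 0.05 = 229.4838 kcal/m²
Via Diatoms: 695600 × 0.06 × 0.08 × 0.14 × 0.1 = 46.74432 kcal/m²
Total at Greenland shark: 436.392 + 229.4838 + 46.74432 = 712.62012 kcal/m²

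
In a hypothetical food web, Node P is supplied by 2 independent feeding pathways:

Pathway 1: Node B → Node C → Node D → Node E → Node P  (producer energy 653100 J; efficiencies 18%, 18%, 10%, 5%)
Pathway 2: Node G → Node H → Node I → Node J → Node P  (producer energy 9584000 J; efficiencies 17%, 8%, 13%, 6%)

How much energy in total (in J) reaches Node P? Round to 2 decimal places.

1122.47 J

Pathway 1: 653100 × 0.18 × 0.18 × 0.1 × 0.05 = 105.8022 J
Pathway 2: 9584000 × 0.17 × 0.08 × 0.13 × 0.06 = 1016.67072 J
Total at Node P: 105.8022 + 1016.67072 = 1122.47292 J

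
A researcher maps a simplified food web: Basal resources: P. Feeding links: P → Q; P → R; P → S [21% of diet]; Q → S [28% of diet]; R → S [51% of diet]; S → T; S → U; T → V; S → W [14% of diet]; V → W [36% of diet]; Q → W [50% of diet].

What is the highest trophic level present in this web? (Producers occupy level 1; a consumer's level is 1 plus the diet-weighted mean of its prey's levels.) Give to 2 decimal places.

4.79

Q: 1 + 1 = 2
R: 1 + 1 = 2
S: 1 + (0.21×1 + 0.28×2 + 0.51×2) = 2.79
T: 1 + 2.79 = 3.79
U: 1 + 2.79 = 3.79
V: 1 + 3.79 = 4.79
W: 1 + (0.14×2.79 + 0.36×4.79 + 0.5×2) = 4.115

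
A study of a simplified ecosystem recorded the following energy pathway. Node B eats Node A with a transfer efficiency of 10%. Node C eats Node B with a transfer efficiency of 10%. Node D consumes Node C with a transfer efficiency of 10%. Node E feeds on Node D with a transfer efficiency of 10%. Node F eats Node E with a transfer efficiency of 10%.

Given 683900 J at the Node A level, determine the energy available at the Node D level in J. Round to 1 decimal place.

683.9 J

Node B: 683900 × 0.1 = 68390 J
Node C: 68390 × 0.1 = 6839 J
Node D: 6839 × 0.1 = 683.9 J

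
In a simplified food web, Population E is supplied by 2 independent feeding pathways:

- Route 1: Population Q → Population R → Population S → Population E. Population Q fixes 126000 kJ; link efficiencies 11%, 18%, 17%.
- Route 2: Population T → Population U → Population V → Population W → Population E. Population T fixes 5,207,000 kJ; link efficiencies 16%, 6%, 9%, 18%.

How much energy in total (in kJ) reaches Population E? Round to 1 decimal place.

Route 1: 126000 × 0.11 × 0.18 × 0.17 = 424.116 kJ
Route 2: 5207000 × 0.16 × 0.06 × 0.09 × 0.18 = 809.79264 kJ
Total at Population E: 424.116 + 809.79264 = 1233.90864 kJ

1233.9 kJ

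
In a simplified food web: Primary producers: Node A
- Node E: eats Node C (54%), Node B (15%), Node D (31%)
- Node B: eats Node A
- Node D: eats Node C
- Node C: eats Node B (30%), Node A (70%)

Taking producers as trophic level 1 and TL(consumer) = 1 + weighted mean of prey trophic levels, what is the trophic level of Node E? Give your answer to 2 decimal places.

3.57

Node B: 1 + 1 = 2
Node C: 1 + (0.3×2 + 0.7×1) = 2.3
Node D: 1 + 2.3 = 3.3
Node E: 1 + (0.54×2.3 + 0.15×2 + 0.31×3.3) = 3.565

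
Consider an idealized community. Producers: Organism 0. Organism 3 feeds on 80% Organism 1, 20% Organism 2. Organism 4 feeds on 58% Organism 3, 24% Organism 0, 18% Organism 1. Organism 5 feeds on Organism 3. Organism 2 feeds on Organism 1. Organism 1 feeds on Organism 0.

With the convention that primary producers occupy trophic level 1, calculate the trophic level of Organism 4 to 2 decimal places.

3.46

Organism 1: 1 + 1 = 2
Organism 2: 1 + 2 = 3
Organism 3: 1 + (0.8×2 + 0.2×3) = 3.2
Organism 4: 1 + (0.58×3.2 + 0.24×1 + 0.18×2) = 3.456
Organism 5: 1 + 3.2 = 4.2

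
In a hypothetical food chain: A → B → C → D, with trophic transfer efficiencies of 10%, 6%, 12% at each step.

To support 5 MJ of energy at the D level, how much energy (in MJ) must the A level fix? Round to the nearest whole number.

6944 MJ

Cumulative transfer efficiency: 0.1 × 0.06 × 0.12 = 0.00072
A energy = 5 / 0.00072 = 6944 MJ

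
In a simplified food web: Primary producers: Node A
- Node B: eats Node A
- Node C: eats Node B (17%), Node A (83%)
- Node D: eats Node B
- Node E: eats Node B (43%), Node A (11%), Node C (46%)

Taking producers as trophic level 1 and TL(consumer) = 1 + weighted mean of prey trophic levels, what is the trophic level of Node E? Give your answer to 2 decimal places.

Node B: 1 + 1 = 2
Node C: 1 + (0.17×2 + 0.83×1) = 2.17
Node D: 1 + 2 = 3
Node E: 1 + (0.43×2 + 0.11×1 + 0.46×2.17) = 2.9682

2.97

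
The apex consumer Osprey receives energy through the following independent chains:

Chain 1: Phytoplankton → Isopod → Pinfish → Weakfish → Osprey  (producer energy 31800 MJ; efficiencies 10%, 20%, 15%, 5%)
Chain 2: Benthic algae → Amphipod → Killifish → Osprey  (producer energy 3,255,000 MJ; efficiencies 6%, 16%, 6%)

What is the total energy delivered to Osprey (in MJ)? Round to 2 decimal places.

Chain 1: 31800 × 0.1 × 0.2 × 0.15 × 0.05 = 4.77 MJ
Chain 2: 3255000 × 0.06 × 0.16 × 0.06 = 1874.88 MJ
Total at Osprey: 4.77 + 1874.88 = 1879.65 MJ

1879.65 MJ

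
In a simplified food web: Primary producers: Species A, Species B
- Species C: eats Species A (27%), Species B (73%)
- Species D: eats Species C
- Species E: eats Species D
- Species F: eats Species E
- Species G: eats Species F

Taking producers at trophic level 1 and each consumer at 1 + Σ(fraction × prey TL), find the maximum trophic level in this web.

6

Species C: 1 + (0.27×1 + 0.73×1) = 2
Species D: 1 + 2 = 3
Species E: 1 + 3 = 4
Species F: 1 + 4 = 5
Species G: 1 + 5 = 6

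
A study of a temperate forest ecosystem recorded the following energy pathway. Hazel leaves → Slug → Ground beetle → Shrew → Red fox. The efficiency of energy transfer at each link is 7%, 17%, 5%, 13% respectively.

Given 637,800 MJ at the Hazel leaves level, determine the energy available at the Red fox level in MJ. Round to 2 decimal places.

49.33 MJ

Slug: 637800 × 0.07 = 44646 MJ
Ground beetle: 44646 × 0.17 = 7589.82 MJ
Shrew: 7589.82 × 0.05 = 379.491 MJ
Red fox: 379.491 × 0.13 = 49.33383 MJ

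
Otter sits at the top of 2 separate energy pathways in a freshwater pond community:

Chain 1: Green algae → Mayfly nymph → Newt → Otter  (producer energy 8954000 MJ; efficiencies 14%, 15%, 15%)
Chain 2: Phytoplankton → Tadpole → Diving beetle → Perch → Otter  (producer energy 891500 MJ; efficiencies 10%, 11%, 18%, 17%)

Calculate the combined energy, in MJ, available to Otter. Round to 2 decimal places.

28505.18 MJ

Chain 1: 8954000 × 0.14 × 0.15 × 0.15 = 28205.1 MJ
Chain 2: 891500 × 0.1 × 0.11 × 0.18 × 0.17 = 300.0789 MJ
Total at Otter: 28205.1 + 300.0789 = 28505.1789 MJ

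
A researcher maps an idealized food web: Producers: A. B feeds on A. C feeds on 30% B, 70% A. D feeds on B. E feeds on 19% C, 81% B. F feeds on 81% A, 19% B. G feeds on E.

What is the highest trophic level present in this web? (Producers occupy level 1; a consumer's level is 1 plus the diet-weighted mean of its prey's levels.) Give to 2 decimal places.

4.06

B: 1 + 1 = 2
C: 1 + (0.3×2 + 0.7×1) = 2.3
D: 1 + 2 = 3
E: 1 + (0.19×2.3 + 0.81×2) = 3.057
F: 1 + (0.81×1 + 0.19×2) = 2.19
G: 1 + 3.057 = 4.057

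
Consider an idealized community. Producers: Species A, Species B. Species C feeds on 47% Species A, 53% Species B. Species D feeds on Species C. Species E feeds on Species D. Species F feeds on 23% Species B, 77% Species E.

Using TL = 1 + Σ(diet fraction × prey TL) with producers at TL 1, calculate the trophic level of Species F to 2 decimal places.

Species C: 1 + (0.47×1 + 0.53×1) = 2
Species D: 1 + 2 = 3
Species E: 1 + 3 = 4
Species F: 1 + (0.23×1 + 0.77×4) = 4.31

4.31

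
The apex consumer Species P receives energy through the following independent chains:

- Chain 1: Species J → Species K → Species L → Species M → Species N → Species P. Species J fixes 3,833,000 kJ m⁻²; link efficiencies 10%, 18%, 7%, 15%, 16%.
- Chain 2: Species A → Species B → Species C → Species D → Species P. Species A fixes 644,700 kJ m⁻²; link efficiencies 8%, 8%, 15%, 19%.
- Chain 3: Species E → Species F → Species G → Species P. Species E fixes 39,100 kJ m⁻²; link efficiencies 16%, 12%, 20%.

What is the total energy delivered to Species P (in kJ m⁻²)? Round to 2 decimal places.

383.65 kJ m⁻²

Chain 1: 3833000 × 0.1 × 0.18 × 0.07 × 0.15 × 0.16 = 115.90992 kJ m⁻²
Chain 2: 644700 × 0.08 × 0.08 × 0.15 × 0.19 = 117.59328 kJ m⁻²
Chain 3: 39100 × 0.16 × 0.12 × 0.2 = 150.144 kJ m⁻²
Total at Species P: 115.90992 + 117.59328 + 150.144 = 383.6472 kJ m⁻²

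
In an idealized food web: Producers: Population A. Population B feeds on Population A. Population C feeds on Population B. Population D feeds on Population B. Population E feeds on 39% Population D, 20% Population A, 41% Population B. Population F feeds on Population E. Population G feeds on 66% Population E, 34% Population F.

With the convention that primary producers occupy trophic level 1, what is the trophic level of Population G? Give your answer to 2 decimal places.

Population B: 1 + 1 = 2
Population C: 1 + 2 = 3
Population D: 1 + 2 = 3
Population E: 1 + (0.39×3 + 0.2×1 + 0.41×2) = 3.19
Population F: 1 + 3.19 = 4.19
Population G: 1 + (0.66×3.19 + 0.34×4.19) = 4.53

4.53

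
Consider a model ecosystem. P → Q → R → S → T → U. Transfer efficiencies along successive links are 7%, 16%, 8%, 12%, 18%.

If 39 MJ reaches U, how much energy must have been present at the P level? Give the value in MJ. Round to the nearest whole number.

Cumulative transfer efficiency: 0.07 × 0.16 × 0.08 × 0.12 × 0.18 = 0.0000193536
P energy = 39 / 0.0000193536 = 2015129 MJ

2015129 MJ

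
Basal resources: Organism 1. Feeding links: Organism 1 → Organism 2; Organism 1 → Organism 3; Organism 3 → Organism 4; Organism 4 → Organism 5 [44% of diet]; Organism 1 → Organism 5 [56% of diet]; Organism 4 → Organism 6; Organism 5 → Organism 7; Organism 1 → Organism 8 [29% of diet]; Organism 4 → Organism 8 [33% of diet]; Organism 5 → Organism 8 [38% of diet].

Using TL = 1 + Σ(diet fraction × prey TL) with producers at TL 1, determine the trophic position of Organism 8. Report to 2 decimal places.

Organism 2: 1 + 1 = 2
Organism 3: 1 + 1 = 2
Organism 4: 1 + 2 = 3
Organism 5: 1 + (0.44×3 + 0.56×1) = 2.88
Organism 6: 1 + 3 = 4
Organism 7: 1 + 2.88 = 3.88
Organism 8: 1 + (0.29×1 + 0.33×3 + 0.38×2.88) = 3.3744

3.37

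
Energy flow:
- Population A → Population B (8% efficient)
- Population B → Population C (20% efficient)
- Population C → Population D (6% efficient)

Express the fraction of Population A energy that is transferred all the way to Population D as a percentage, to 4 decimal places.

0.0960%

Product of link efficiencies: 0.08 × 0.2 × 0.06 = 0.00096
As a percentage: 0.00096 × 100 = 0.0960%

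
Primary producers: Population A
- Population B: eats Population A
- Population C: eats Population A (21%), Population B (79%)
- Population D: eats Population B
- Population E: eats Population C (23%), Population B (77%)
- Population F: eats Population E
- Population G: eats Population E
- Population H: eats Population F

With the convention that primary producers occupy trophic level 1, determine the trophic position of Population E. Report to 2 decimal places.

Population B: 1 + 1 = 2
Population C: 1 + (0.21×1 + 0.79×2) = 2.79
Population D: 1 + 2 = 3
Population E: 1 + (0.23×2.79 + 0.77×2) = 3.1817
Population F: 1 + 3.1817 = 4.1817
Population G: 1 + 3.1817 = 4.1817
Population H: 1 + 4.1817 = 5.1817

3.18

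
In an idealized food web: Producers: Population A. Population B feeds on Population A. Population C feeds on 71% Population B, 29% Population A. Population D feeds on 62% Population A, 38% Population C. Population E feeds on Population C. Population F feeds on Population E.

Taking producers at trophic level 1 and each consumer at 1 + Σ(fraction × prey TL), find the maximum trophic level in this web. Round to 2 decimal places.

Population B: 1 + 1 = 2
Population C: 1 + (0.71×2 + 0.29×1) = 2.71
Population D: 1 + (0.62×1 + 0.38×2.71) = 2.6498
Population E: 1 + 2.71 = 3.71
Population F: 1 + 3.71 = 4.71

4.71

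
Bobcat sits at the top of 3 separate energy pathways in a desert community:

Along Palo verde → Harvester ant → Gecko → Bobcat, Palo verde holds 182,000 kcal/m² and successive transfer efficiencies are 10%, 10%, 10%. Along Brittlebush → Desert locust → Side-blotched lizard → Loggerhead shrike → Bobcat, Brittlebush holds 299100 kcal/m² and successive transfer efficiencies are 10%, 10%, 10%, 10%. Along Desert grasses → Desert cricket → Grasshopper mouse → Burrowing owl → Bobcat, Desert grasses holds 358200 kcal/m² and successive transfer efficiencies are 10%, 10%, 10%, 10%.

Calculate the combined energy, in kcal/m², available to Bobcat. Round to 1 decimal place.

247.7 kcal/m²

Via Palo verde: 182000 × 0.1 × 0.1 × 0.1 = 182 kcal/m²
Via Brittlebush: 299100 × 0.1 × 0.1 × 0.1 × 0.1 = 29.91 kcal/m²
Via Desert grasses: 358200 × 0.1 × 0.1 × 0.1 × 0.1 = 35.82 kcal/m²
Total at Bobcat: 182 + 29.91 + 35.82 = 247.73 kcal/m²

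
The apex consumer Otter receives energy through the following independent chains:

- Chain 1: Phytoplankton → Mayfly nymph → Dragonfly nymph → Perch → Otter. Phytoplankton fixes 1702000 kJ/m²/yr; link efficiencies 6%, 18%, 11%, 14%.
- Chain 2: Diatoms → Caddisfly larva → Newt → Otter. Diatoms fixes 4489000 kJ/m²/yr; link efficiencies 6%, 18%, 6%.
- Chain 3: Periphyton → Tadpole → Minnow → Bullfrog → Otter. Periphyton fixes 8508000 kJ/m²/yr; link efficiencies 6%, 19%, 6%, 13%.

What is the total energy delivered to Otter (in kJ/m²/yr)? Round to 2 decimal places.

3948.48 kJ/m²/yr

Chain 1: 1702000 × 0.06 × 0.18 × 0.11 × 0.14 = 283.07664 kJ/m²/yr
Chain 2: 4489000 × 0.06 × 0.18 × 0.06 = 2908.872 kJ/m²/yr
Chain 3: 8508000 × 0.06 × 0.19 × 0.06 × 0.13 = 756.53136 kJ/m²/yr
Total at Otter: 283.07664 + 2908.872 + 756.53136 = 3948.48 kJ/m²/yr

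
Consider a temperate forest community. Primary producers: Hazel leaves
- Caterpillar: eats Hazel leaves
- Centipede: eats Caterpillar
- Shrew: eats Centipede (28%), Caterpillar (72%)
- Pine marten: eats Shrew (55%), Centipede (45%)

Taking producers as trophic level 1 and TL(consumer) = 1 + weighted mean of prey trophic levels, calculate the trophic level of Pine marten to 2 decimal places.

4.15

Caterpillar: 1 + 1 = 2
Centipede: 1 + 2 = 3
Shrew: 1 + (0.28×3 + 0.72×2) = 3.28
Pine marten: 1 + (0.55×3.28 + 0.45×3) = 4.154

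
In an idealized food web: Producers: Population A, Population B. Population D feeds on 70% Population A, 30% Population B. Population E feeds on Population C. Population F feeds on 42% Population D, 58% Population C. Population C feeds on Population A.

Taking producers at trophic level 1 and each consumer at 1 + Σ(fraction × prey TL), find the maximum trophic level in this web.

3

Population C: 1 + 1 = 2
Population D: 1 + (0.7×1 + 0.3×1) = 2
Population E: 1 + 2 = 3
Population F: 1 + (0.42×2 + 0.58×2) = 3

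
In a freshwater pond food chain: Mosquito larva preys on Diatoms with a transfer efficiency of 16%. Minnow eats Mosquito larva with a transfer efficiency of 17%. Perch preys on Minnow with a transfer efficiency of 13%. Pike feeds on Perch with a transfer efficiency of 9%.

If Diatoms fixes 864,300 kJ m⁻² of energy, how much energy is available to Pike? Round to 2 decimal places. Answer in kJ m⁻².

275.05 kJ m⁻²

Mosquito larva: 864300 × 0.16 = 138288 kJ m⁻²
Minnow: 138288 × 0.17 = 23508.96 kJ m⁻²
Perch: 23508.96 × 0.13 = 3056.1648 kJ m⁻²
Pike: 3056.1648 × 0.09 = 275.054832 kJ m⁻²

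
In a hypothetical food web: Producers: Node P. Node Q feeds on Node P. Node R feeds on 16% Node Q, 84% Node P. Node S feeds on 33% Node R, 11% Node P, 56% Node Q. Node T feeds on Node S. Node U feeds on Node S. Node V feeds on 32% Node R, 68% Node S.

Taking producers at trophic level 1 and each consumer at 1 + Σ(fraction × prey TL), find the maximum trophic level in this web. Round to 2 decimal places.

3.94

Node Q: 1 + 1 = 2
Node R: 1 + (0.16×2 + 0.84×1) = 2.16
Node S: 1 + (0.33×2.16 + 0.11×1 + 0.56×2) = 2.9428
Node T: 1 + 2.9428 = 3.9428
Node U: 1 + 2.9428 = 3.9428
Node V: 1 + (0.32×2.16 + 0.68×2.9428) = 3.692304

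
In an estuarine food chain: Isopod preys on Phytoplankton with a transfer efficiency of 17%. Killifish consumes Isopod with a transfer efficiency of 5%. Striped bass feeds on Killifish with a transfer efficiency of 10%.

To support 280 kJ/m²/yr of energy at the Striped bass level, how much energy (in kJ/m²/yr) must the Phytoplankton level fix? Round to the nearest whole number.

329412 kJ/m²/yr

Cumulative transfer efficiency: 0.17 × 0.05 × 0.1 = 0.00085
Phytoplankton energy = 280 / 0.00085 = 329412 kJ/m²/yr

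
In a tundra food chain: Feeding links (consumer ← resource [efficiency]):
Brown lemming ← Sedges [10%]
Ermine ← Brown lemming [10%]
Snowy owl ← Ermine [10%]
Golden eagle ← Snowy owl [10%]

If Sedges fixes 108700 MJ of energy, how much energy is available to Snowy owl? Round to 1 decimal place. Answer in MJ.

Brown lemming: 108700 × 0.1 = 10870 MJ
Ermine: 10870 × 0.1 = 1087 MJ
Snowy owl: 1087 × 0.1 = 108.7 MJ

108.7 MJ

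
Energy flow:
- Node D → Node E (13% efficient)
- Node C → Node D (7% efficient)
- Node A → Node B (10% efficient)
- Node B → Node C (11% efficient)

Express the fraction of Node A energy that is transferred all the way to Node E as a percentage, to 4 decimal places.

0.0100%

Product of link efficiencies: 0.1 × 0.11 × 0.07 × 0.13 = 0.0001001
As a percentage: 0.0001001 × 100 = 0.0100%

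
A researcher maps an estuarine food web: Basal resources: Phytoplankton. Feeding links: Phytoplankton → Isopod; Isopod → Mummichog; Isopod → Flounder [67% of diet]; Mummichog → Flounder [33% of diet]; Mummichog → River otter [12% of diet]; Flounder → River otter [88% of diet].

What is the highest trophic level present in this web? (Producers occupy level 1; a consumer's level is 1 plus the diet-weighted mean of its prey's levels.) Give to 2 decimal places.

Isopod: 1 + 1 = 2
Mummichog: 1 + 2 = 3
Flounder: 1 + (0.67×2 + 0.33×3) = 3.33
River otter: 1 + (0.12×3 + 0.88×3.33) = 4.2904

4.29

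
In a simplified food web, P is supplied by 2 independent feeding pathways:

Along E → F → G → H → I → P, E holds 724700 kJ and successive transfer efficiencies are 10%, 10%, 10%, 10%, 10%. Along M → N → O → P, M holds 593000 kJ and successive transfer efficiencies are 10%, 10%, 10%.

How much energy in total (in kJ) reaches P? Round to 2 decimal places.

Via E: 724700 × 0.1 × 0.1 × 0.1 × 0.1 × 0.1 = 7.247 kJ
Via M: 593000 × 0.1 × 0.1 × 0.1 = 593 kJ
Total at P: 7.247 + 593 = 600.247 kJ

600.25 kJ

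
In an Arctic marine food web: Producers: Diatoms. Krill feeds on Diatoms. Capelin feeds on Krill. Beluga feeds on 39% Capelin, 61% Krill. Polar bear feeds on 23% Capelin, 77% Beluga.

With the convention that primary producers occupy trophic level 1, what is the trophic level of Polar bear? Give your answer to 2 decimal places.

4.30

Krill: 1 + 1 = 2
Capelin: 1 + 2 = 3
Beluga: 1 + (0.39×3 + 0.61×2) = 3.39
Polar bear: 1 + (0.23×3 + 0.77×3.39) = 4.3003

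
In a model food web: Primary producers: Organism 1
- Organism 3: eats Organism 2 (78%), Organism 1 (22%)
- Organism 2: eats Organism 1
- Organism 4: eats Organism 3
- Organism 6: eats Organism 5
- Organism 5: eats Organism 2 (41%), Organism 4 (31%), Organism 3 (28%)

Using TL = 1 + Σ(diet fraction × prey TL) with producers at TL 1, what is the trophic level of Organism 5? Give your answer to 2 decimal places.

3.77

Organism 2: 1 + 1 = 2
Organism 3: 1 + (0.78×2 + 0.22×1) = 2.78
Organism 4: 1 + 2.78 = 3.78
Organism 5: 1 + (0.41×2 + 0.31×3.78 + 0.28×2.78) = 3.7702
Organism 6: 1 + 3.7702 = 4.7702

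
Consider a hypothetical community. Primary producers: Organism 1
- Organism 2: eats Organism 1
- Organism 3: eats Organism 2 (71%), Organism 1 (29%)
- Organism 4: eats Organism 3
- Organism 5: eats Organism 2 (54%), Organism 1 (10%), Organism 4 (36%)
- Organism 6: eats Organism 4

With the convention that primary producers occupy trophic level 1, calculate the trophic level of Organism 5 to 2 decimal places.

3.52

Organism 2: 1 + 1 = 2
Organism 3: 1 + (0.71×2 + 0.29×1) = 2.71
Organism 4: 1 + 2.71 = 3.71
Organism 5: 1 + (0.54×2 + 0.1×1 + 0.36×3.71) = 3.5156
Organism 6: 1 + 3.71 = 4.71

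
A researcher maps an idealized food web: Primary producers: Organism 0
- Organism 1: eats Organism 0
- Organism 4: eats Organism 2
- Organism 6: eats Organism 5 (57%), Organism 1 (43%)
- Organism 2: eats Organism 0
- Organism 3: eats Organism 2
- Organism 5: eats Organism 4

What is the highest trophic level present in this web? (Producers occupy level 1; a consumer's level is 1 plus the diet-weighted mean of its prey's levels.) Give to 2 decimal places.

Organism 1: 1 + 1 = 2
Organism 2: 1 + 1 = 2
Organism 3: 1 + 2 = 3
Organism 4: 1 + 2 = 3
Organism 5: 1 + 3 = 4
Organism 6: 1 + (0.57×4 + 0.43×2) = 4.14

4.14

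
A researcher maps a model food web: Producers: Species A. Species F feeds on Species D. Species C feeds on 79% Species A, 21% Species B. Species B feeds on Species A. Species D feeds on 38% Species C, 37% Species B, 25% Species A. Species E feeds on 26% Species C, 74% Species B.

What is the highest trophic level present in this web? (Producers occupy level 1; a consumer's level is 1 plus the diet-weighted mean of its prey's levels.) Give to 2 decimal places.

Species B: 1 + 1 = 2
Species C: 1 + (0.79×1 + 0.21×2) = 2.21
Species D: 1 + (0.38×2.21 + 0.37×2 + 0.25×1) = 2.8298
Species E: 1 + (0.26×2.21 + 0.74×2) = 3.0546
Species F: 1 + 2.8298 = 3.8298

3.83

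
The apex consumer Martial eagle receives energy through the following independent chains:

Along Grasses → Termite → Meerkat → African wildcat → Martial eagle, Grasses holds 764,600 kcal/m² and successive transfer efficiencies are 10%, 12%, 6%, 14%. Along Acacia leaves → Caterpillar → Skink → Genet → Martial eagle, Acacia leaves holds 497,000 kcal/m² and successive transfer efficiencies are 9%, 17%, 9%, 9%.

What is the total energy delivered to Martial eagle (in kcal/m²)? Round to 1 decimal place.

Via Grasses: 764600 × 0.1 × 0.12 × 0.06 × 0.14 = 77.07168 kcal/m²
Via Acacia leaves: 497000 × 0.09 × 0.17 × 0.09 × 0.09 = 61.59321 kcal/m²
Total at Martial eagle: 77.07168 + 61.59321 = 138.66489 kcal/m²

138.7 kcal/m²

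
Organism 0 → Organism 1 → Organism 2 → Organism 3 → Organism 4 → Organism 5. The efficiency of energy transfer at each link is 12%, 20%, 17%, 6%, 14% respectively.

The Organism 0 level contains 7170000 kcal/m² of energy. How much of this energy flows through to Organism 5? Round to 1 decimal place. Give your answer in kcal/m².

Organism 1: 7170000 × 0.12 = 860400 kcal/m²
Organism 2: 860400 × 0.2 = 172080 kcal/m²
Organism 3: 172080 × 0.17 = 29253.6 kcal/m²
Organism 4: 29253.6 × 0.06 = 1755.216 kcal/m²
Organism 5: 1755.216 × 0.14 = 245.73024 kcal/m²

245.7 kcal/m²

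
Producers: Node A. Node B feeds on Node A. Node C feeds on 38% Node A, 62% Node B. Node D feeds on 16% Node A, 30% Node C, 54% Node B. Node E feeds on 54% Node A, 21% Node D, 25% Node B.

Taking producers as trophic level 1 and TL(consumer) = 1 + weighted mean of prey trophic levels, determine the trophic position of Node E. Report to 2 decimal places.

Node B: 1 + 1 = 2
Node C: 1 + (0.38×1 + 0.62×2) = 2.62
Node D: 1 + (0.16×1 + 0.3×2.62 + 0.54×2) = 3.026
Node E: 1 + (0.54×1 + 0.21×3.026 + 0.25×2) = 2.67546

2.68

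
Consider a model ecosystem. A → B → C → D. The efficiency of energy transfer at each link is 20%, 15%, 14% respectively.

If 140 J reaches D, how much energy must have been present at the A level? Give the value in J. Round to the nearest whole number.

33333 J

Cumulative transfer efficiency: 0.2 × 0.15 × 0.14 = 0.0042
A energy = 140 / 0.0042 = 33333 J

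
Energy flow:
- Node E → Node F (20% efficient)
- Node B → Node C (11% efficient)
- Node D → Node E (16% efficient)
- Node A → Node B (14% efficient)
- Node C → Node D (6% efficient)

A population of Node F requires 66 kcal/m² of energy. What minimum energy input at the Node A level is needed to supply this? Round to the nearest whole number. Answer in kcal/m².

Cumulative transfer efficiency: 0.14 × 0.11 × 0.06 × 0.16 × 0.2 = 0.000029568
Node A energy = 66 / 0.000029568 = 2232143 kcal/m²

2232143 kcal/m²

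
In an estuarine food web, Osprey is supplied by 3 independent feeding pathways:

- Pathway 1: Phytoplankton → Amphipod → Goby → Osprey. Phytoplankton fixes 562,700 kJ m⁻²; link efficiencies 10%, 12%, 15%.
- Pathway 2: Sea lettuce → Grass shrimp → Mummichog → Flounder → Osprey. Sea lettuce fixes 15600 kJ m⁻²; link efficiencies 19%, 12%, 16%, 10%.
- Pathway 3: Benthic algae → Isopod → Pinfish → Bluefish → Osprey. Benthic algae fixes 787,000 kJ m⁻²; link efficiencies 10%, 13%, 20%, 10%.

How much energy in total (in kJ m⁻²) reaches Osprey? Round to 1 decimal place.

1223.2 kJ m⁻²

Pathway 1: 562700 × 0.1 × 0.12 × 0.15 = 1012.86 kJ m⁻²
Pathway 2: 15600 × 0.19 × 0.12 × 0.16 × 0.1 = 5.69088 kJ m⁻²
Pathway 3: 787000 × 0.1 × 0.13 × 0.2 × 0.1 = 204.62 kJ m⁻²
Total at Osprey: 1012.86 + 5.69088 + 204.62 = 1223.17088 kJ m⁻²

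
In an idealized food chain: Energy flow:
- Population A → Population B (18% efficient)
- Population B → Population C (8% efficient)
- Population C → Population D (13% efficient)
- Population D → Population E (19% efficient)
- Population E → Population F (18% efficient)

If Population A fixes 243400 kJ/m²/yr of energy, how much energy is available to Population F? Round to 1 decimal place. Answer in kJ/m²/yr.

Population B: 243400 × 0.18 = 43812 kJ/m²/yr
Population C: 43812 × 0.08 = 3504.96 kJ/m²/yr
Population D: 3504.96 × 0.13 = 455.6448 kJ/m²/yr
Population E: 455.6448 × 0.19 = 86.572512 kJ/m²/yr
Population F: 86.572512 × 0.18 = 15.58305216 kJ/m²/yr

15.6 kJ/m²/yr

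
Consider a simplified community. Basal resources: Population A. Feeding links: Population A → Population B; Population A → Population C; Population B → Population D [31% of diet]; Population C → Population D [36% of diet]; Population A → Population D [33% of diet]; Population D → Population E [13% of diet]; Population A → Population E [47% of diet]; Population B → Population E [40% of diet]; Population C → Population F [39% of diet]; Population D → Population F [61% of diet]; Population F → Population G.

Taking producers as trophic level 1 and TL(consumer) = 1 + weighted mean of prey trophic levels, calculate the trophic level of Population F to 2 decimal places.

Population B: 1 + 1 = 2
Population C: 1 + 1 = 2
Population D: 1 + (0.31×2 + 0.36×2 + 0.33×1) = 2.67
Population E: 1 + (0.13×2.67 + 0.47×1 + 0.4×2) = 2.6171
Population F: 1 + (0.39×2 + 0.61×2.67) = 3.4087
Population G: 1 + 3.4087 = 4.4087

3.41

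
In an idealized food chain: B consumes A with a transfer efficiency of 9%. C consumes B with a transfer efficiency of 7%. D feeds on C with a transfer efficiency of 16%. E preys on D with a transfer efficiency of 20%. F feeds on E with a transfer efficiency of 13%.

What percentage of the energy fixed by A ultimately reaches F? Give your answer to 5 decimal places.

Product of link efficiencies: 0.09 × 0.07 × 0.16 × 0.2 × 0.13 = 0.000026208
As a percentage: 0.000026208 × 100 = 0.00262%

0.00262%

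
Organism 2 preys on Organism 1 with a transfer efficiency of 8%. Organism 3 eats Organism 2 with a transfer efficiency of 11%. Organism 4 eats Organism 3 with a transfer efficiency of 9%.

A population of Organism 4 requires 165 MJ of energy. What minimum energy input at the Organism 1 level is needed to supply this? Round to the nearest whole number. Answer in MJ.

208333 MJ

Cumulative transfer efficiency: 0.08 × 0.11 × 0.09 = 0.000792
Organism 1 energy = 165 / 0.000792 = 208333 MJ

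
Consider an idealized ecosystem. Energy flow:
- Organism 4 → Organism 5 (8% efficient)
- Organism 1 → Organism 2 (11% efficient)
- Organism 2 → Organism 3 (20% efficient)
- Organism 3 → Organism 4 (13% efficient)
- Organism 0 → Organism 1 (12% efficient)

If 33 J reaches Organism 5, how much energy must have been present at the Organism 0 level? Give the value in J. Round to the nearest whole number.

Cumulative transfer efficiency: 0.12 × 0.11 × 0.2 × 0.13 × 0.08 = 0.000027456
Organism 0 energy = 33 / 0.000027456 = 1201923 J

1201923 J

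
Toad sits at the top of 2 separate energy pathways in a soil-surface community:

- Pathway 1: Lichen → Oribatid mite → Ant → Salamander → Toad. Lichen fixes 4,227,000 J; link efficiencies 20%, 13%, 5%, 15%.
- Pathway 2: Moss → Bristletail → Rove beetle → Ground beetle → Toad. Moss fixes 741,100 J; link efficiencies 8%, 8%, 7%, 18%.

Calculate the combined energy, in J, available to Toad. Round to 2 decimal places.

Pathway 1: 4227000 × 0.2 × 0.13 × 0.05 × 0.15 = 824.265 J
Pathway 2: 741100 × 0.08 × 0.08 × 0.07 × 0.18 = 59.762304 J
Total at Toad: 824.265 + 59.762304 = 884.027304 J

884.03 J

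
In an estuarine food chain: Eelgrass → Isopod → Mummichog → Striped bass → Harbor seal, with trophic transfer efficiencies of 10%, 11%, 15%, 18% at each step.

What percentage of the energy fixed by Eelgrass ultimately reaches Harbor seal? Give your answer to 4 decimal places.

0.0297%

Product of link efficiencies: 0.1 × 0.11 × 0.15 × 0.18 = 0.000297
As a percentage: 0.000297 × 100 = 0.0297%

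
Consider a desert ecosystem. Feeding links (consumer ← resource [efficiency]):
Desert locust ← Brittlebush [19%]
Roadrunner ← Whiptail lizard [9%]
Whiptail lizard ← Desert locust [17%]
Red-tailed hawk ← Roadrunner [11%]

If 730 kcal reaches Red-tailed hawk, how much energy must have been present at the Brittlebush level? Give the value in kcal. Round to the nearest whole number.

2282891 kcal

Cumulative transfer efficiency: 0.19 × 0.17 × 0.09 × 0.11 = 0.00031977
Brittlebush energy = 730 / 0.00031977 = 2282891 kcal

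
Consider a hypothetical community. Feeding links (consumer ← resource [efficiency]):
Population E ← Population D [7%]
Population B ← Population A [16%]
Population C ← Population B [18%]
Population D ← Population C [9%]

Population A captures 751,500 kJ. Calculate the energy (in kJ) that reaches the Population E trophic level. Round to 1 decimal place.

136.4 kJ

Population B: 751500 × 0.16 = 120240 kJ
Population C: 120240 × 0.18 = 21643.2 kJ
Population D: 21643.2 × 0.09 = 1947.888 kJ
Population E: 1947.888 × 0.07 = 136.35216 kJ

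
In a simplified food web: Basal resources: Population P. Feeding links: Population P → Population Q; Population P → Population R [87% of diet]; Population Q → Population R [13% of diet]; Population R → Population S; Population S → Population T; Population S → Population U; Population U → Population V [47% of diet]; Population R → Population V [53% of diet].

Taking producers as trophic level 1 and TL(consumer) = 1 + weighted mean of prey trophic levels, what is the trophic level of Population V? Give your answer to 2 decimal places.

4.07

Population Q: 1 + 1 = 2
Population R: 1 + (0.87×1 + 0.13×2) = 2.13
Population S: 1 + 2.13 = 3.13
Population T: 1 + 3.13 = 4.13
Population U: 1 + 3.13 = 4.13
Population V: 1 + (0.47×4.13 + 0.53×2.13) = 4.07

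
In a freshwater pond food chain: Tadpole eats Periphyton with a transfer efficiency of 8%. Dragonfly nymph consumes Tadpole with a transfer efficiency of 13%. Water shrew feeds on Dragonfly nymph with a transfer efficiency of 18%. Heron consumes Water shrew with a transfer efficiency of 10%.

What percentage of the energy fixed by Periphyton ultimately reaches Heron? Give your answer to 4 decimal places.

0.0187%

Product of link efficiencies: 0.08 × 0.13 × 0.18 × 0.1 = 0.0001872
As a percentage: 0.0001872 × 100 = 0.0187%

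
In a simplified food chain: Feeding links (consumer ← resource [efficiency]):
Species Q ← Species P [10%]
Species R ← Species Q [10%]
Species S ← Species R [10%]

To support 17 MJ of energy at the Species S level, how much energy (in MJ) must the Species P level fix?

17000 MJ

Cumulative transfer efficiency: 0.1 × 0.1 × 0.1 = 0.001
Species P energy = 17 / 0.001 = 17000 MJ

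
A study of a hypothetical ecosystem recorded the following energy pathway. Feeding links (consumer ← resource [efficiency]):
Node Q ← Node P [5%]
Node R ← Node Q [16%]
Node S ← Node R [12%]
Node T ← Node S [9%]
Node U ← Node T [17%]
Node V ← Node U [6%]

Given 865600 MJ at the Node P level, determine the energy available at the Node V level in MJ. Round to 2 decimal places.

Node Q: 865600 × 0.05 = 43280 MJ
Node R: 43280 × 0.16 = 6924.8 MJ
Node S: 6924.8 × 0.12 = 830.976 MJ
Node T: 830.976 × 0.09 = 74.78784 MJ
Node U: 74.78784 × 0.17 = 12.7139328 MJ
Node V: 12.7139328 × 0.06 = 0.762835968 MJ

0.76 MJ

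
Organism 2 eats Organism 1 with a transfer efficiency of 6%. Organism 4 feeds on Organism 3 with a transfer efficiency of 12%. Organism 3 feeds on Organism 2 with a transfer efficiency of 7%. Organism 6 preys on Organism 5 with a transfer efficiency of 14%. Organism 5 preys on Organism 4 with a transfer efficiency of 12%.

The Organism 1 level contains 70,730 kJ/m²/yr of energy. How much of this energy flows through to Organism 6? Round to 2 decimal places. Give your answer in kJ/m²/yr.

0.60 kJ/m²/yr

Organism 2: 70730 × 0.06 = 4243.8 kJ/m²/yr
Organism 3: 4243.8 × 0.07 = 297.066 kJ/m²/yr
Organism 4: 297.066 × 0.12 = 35.64792 kJ/m²/yr
Organism 5: 35.64792 × 0.12 = 4.2777504 kJ/m²/yr
Organism 6: 4.2777504 × 0.14 = 0.598885056 kJ/m²/yr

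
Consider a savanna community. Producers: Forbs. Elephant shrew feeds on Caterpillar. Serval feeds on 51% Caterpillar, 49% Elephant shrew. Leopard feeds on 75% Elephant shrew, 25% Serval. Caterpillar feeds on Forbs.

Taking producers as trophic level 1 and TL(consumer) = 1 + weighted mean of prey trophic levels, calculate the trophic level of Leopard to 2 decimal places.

Caterpillar: 1 + 1 = 2
Elephant shrew: 1 + 2 = 3
Serval: 1 + (0.51×2 + 0.49×3) = 3.49
Leopard: 1 + (0.75×3 + 0.25×3.49) = 4.1225

4.12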